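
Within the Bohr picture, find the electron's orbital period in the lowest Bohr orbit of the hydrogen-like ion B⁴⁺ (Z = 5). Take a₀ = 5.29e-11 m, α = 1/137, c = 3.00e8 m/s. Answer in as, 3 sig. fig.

r = n²a₀/Z = 1²·5.29e-11/5 = 1.06e-11 m
v = Zαc/n = 5·0.00730·3.00e8/1 = 1.09e7 m/s
T = 2πr/v = 6.07e-18 s = 6.07 as

6.07 as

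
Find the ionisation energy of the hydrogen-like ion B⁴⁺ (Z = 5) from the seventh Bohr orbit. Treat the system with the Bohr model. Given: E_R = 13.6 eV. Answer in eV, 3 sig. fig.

E_n = −E_R·Z²/n² = −13.6 × 5²/7² eV = -6.94 eV
Ionisation energy = −E_n = 6.94 eV

6.94 eV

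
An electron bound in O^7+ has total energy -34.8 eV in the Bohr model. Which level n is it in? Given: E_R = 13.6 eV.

E_n = −E_R Z²/n² ⇒ n² = E_R Z²/(−E_n) = 13.6 × 8² / 34.8 ≈ 25.01
n = 5

5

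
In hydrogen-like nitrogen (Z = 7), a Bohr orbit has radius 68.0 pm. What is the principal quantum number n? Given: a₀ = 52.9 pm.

r_n = n²a₀/Z ⇒ n² = rZ/a₀ = 68.0 × 7 / 52.9 ≈ 9.00
n = 3

3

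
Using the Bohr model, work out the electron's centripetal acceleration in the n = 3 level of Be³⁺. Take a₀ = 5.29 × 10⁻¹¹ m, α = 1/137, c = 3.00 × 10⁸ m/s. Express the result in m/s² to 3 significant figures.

7.16 × 10²² m/s²

r = n²a₀/Z = 1.19 × 10⁻¹⁰ m, v = Zαc/n = 2.92 × 10⁶ m/s
a = v²/r = (2.92 × 10⁶)² / 1.19 × 10⁻¹⁰ = 7.16 × 10²² m/s²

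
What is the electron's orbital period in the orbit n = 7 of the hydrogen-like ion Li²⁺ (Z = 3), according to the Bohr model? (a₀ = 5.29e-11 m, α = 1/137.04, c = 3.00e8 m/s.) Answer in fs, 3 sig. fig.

r = n²a₀/Z = 7²·5.29e-11/3 = 8.64e-10 m
v = Zαc/n = 3·0.00730·3.00e8/7 = 9.38e5 m/s
T = 2πr/v = 5.79e-15 s = 5.79 fs

5.79 fs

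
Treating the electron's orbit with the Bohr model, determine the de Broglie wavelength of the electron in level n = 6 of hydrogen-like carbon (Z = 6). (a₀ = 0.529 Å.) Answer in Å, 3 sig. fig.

The Bohr quantisation condition is nλ = 2πr_n.
r_n = n²a₀/Z = 3.17 Å
λ = 2πr_n/n = 2π·3.17/6 = 3.32 Å

3.32 Å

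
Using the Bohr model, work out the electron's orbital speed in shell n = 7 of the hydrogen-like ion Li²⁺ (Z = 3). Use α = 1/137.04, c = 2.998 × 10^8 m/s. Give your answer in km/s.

937.6 km/s

v_n = Zαc/n = 3 × 0.007297 × 2.998 × 10^8 / 7
    = 937.6 km/s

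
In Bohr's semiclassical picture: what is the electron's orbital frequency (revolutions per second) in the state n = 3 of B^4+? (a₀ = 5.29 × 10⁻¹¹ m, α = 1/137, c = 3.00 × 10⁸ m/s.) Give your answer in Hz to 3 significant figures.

r = n²a₀/Z = 9.52 × 10⁻¹¹ m, v = Zαc/n = 3.65 × 10⁶ m/s
f = v/(2πr) = 6.10 × 10¹⁵ Hz

6.10 × 10¹⁵ Hz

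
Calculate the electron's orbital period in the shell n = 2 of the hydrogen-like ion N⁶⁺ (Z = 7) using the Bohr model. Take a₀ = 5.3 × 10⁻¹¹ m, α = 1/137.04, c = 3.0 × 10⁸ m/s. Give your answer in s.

r = n²a₀/Z = 2²·5.3 × 10⁻¹¹/7 = 3.0 × 10⁻¹¹ m
v = Zαc/n = 7·0.0073·3.0 × 10⁸/2 = 7.7 × 10⁶ m/s
T = 2πr/v = 2.5 × 10⁻¹⁷ s

2.5 × 10⁻¹⁷ s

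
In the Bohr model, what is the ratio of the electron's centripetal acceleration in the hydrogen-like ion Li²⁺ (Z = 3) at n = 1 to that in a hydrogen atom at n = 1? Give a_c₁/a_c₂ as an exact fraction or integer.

27

a_c ∝ Z^3 · n^-4
a_c₁/a_c₂ = (3/1)^3 · (1/1)^-4 = 27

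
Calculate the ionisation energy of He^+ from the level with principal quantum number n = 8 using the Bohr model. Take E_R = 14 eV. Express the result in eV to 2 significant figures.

E_n = −E_R·Z²/n² = −14 × 2²/8² eV = -0.88 eV
Ionisation energy = −E_n = 0.88 eV

0.88 eV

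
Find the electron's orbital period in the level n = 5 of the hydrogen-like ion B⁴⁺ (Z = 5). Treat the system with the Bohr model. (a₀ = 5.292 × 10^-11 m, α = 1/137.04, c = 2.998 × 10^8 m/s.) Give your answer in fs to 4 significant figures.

r = n²a₀/Z = 5²·5.292 × 10^-11/5 = 2.646 × 10^-10 m
v = Zαc/n = 5·0.007297·2.998 × 10^8/5 = 2.188 × 10^6 m/s
T = 2πr/v = 7.600 × 10^-16 s = 0.7600 fs

0.7600 fs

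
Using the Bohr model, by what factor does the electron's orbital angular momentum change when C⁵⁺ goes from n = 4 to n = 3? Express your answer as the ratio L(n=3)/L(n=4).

3/4

L = nℏ depends only on n, so L ∝ n.
L(n=3)/L(n=4) = (3/4)^1 = 3/4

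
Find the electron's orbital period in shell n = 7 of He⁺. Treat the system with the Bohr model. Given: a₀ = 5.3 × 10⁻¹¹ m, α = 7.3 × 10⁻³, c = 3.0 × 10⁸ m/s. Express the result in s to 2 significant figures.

1.3 × 10⁻¹⁴ s

r = n²a₀/Z = 7²·5.3 × 10⁻¹¹/2 = 1.3 × 10⁻⁹ m
v = Zαc/n = 2·0.0073·3.0 × 10⁸/7 = 6.3 × 10⁵ m/s
T = 2πr/v = 1.3 × 10⁻¹⁴ s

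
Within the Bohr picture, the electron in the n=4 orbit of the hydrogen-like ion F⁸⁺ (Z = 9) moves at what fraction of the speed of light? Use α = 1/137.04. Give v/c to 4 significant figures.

0.01642

v_n = Zαc/n, so v/c = Zα/n = 9 × 0.007297 / 4 = 0.01642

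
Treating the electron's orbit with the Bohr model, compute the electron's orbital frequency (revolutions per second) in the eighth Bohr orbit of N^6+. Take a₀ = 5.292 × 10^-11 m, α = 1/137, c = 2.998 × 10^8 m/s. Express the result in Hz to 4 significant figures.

r = n²a₀/Z = 4.838 × 10^-10 m, v = Zαc/n = 1.915 × 10^6 m/s
f = v/(2πr) = 6.299 × 10^14 Hz

6.299 × 10^14 Hz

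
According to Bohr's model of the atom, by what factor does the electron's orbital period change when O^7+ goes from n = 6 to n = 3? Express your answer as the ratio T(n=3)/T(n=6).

T ∝ Z^-2 · n^3; with Z fixed, T ∝ n^3.
T(n=3)/T(n=6) = (3/6)^3 = 1/8

1/8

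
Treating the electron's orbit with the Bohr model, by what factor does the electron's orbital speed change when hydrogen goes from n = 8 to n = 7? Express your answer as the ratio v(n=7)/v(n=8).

8/7

v ∝ Z^1 · n^-1; with Z fixed, v ∝ n^-1.
v(n=7)/v(n=8) = (7/8)^-1 = 8/7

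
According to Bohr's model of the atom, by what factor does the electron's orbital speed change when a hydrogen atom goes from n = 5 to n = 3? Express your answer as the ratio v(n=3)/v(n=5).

v ∝ Z^1 · n^-1; with Z fixed, v ∝ n^-1.
v(n=3)/v(n=5) = (3/5)^-1 = 5/3

5/3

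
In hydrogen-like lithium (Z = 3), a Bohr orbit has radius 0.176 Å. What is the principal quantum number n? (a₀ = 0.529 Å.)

1

r_n = n²a₀/Z ⇒ n² = rZ/a₀ = 0.176 × 3 / 0.529 ≈ 1.00
n = 1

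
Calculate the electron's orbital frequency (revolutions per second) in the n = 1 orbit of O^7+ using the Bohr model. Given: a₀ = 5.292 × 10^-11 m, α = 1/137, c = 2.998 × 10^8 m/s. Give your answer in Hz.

r = n²a₀/Z = 6.615 × 10^-12 m, v = Zαc/n = 1.751 × 10^7 m/s
f = v/(2πr) = 4.212 × 10^17 Hz

4.212 × 10^17 Hz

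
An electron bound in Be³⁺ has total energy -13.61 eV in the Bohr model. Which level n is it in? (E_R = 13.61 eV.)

4

E_n = −E_R Z²/n² ⇒ n² = E_R Z²/(−E_n) = 13.61 × 4² / 13.61 ≈ 16.00
n = 4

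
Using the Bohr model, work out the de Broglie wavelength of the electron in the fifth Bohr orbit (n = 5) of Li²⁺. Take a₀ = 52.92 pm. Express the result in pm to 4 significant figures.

554.2 pm

The Bohr quantisation condition is nλ = 2πr_n.
r_n = n²a₀/Z = 441.0 pm
λ = 2πr_n/n = 2π·441.0/5 = 554.2 pm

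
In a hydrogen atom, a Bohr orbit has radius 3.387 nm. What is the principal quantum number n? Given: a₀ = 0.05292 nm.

8

r_n = n²a₀/Z ⇒ n² = rZ/a₀ = 3.387 × 1 / 0.05292 ≈ 64.00
n = 8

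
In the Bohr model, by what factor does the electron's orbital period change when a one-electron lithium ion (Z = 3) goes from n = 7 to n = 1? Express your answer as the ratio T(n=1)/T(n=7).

1/343

T ∝ Z^-2 · n^3; with Z fixed, T ∝ n^3.
T(n=1)/T(n=7) = (1/7)^3 = 1/343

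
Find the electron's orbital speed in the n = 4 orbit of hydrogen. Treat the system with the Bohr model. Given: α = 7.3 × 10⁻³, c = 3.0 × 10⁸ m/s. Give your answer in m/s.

5.5 × 10⁵ m/s

v_n = Zαc/n = 1 × 0.0073 × 3.0 × 10⁸ / 4
    = 5.5 × 10⁵ m/s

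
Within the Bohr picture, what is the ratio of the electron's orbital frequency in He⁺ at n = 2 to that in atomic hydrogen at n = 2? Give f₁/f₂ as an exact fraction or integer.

f ∝ Z^2 · n^-3
f₁/f₂ = (2/1)^2 · (2/2)^-3 = 4

4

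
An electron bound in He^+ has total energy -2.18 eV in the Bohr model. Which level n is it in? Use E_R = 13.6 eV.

E_n = −E_R Z²/n² ⇒ n² = E_R Z²/(−E_n) = 13.6 × 2² / 2.18 ≈ 24.95
n = 5

5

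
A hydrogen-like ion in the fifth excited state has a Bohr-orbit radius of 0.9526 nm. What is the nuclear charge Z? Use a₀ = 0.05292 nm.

r_n = n²a₀/Z ⇒ Z = n²a₀/r = 6² × 0.05292 / 0.9526 ≈ 2.00
Z = 2

2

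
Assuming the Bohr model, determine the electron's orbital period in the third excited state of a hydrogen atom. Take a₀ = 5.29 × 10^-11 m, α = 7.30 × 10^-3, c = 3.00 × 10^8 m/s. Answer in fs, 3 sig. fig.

r = n²a₀/Z = 4²·5.29 × 10^-11/1 = 8.46 × 10^-10 m
v = Zαc/n = 1·0.00730·3.00 × 10^8/4 = 5.47 × 10^5 m/s
T = 2πr/v = 9.71 × 10^-15 s = 9.71 fs

9.71 fs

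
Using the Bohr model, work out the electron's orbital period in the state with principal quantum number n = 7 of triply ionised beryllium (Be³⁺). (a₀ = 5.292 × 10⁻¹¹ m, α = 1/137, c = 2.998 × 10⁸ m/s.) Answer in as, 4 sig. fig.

r = n²a₀/Z = 7²·5.292 × 10⁻¹¹/4 = 6.483 × 10⁻¹⁰ m
v = Zαc/n = 4·0.007299·2.998 × 10⁸/7 = 1.250 × 10⁶ m/s
T = 2πr/v = 3.257 × 10⁻¹⁵ s = 3257 as

3257 as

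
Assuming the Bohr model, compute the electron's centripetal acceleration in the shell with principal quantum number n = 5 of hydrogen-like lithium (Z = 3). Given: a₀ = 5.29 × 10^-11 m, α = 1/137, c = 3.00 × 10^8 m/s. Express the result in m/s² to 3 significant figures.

r = n²a₀/Z = 4.41 × 10^-10 m, v = Zαc/n = 1.31 × 10^6 m/s
a = v²/r = (1.31 × 10^6)² / 4.41 × 10^-10 = 3.92 × 10^21 m/s²

3.92 × 10^21 m/s²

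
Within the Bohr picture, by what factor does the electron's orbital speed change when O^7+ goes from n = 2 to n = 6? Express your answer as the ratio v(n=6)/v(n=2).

v ∝ Z^1 · n^-1; with Z fixed, v ∝ n^-1.
v(n=6)/v(n=2) = (6/2)^-1 = 1/3

1/3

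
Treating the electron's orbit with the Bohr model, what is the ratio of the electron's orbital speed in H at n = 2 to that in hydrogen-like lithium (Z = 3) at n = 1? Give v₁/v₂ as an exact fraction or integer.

1/6

v ∝ Z^1 · n^-1
v₁/v₂ = (1/3)^1 · (2/1)^-1 = 1/6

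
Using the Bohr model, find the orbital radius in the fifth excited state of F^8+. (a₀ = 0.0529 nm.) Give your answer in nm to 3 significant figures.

r_n = n²a₀/Z = 6² × 0.0529 / 9
    = 36 × 0.0529 / 9 = 0.212 nm

0.212 nm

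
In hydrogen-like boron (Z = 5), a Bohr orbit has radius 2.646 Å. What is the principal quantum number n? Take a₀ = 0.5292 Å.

5

r_n = n²a₀/Z ⇒ n² = rZ/a₀ = 2.646 × 5 / 0.5292 ≈ 25.00
n = 5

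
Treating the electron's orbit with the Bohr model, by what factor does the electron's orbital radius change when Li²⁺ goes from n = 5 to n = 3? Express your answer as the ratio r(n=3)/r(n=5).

9/25

r ∝ Z^-1 · n^2; with Z fixed, r ∝ n^2.
r(n=3)/r(n=5) = (3/5)^2 = 9/25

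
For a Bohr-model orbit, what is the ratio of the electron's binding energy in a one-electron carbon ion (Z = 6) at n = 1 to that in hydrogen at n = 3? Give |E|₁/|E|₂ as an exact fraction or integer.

|E| ∝ Z^2 · n^-2
|E|₁/|E|₂ = (6/1)^2 · (1/3)^-2 = 324

324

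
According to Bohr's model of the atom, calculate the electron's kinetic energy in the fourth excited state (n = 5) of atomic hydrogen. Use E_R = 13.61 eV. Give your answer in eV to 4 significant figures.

For a Coulomb orbit the virial theorem gives K = −E_n.
E_n = −E_R·Z²/n², so K = E_R·Z²/n² = 13.61 × 1²/5² = 0.5444 eV

0.5444 eV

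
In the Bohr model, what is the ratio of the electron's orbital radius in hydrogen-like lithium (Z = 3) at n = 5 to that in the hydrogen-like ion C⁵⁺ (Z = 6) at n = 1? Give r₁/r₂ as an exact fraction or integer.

r ∝ Z^-1 · n^2
r₁/r₂ = (3/6)^-1 · (5/1)^2 = 50

50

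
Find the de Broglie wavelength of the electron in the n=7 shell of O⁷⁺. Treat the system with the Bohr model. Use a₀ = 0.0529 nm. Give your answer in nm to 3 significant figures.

The Bohr quantisation condition is nλ = 2πr_n.
r_n = n²a₀/Z = 0.324 nm
λ = 2πr_n/n = 2π·0.324/7 = 0.291 nm

0.291 nm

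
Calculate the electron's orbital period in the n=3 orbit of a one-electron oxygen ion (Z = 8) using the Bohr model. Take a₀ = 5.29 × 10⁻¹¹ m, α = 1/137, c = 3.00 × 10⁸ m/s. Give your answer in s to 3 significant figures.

6.40 × 10⁻¹⁷ s

r = n²a₀/Z = 3²·5.29 × 10⁻¹¹/8 = 5.95 × 10⁻¹¹ m
v = Zαc/n = 8·0.00730·3.00 × 10⁸/3 = 5.84 × 10⁶ m/s
T = 2πr/v = 6.40 × 10⁻¹⁷ s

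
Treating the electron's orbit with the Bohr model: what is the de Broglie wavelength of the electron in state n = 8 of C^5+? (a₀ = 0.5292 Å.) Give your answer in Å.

The Bohr quantisation condition is nλ = 2πr_n.
r_n = n²a₀/Z = 5.645 Å
λ = 2πr_n/n = 2π·5.645/8 = 4.433 Å

4.433 Å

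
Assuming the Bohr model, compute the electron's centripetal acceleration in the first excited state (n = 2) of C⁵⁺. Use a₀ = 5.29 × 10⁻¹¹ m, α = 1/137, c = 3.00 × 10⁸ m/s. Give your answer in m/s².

r = n²a₀/Z = 3.53 × 10⁻¹¹ m, v = Zαc/n = 6.57 × 10⁶ m/s
a = v²/r = (6.57 × 10⁶)² / 3.53 × 10⁻¹¹ = 1.22 × 10²⁴ m/s²

1.22 × 10²⁴ m/s²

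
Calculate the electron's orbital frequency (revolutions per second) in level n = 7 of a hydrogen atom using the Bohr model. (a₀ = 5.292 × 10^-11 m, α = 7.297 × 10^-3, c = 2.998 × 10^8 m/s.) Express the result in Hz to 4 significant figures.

r = n²a₀/Z = 2.593 × 10^-9 m, v = Zαc/n = 3.125 × 10^5 m/s
f = v/(2πr) = 1.918 × 10^13 Hz

1.918 × 10^13 Hz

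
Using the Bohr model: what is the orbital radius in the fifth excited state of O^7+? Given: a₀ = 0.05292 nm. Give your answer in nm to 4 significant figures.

0.2381 nm

r_n = n²a₀/Z = 6² × 0.05292 / 8
    = 36 × 0.05292 / 8 = 0.2381 nm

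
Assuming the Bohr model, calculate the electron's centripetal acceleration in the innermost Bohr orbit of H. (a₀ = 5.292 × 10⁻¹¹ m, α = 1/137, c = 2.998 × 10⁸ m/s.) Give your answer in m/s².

9.049 × 10²² m/s²

r = n²a₀/Z = 5.292 × 10⁻¹¹ m, v = Zαc/n = 2.188 × 10⁶ m/s
a = v²/r = (2.188 × 10⁶)² / 5.292 × 10⁻¹¹ = 9.049 × 10²² m/s²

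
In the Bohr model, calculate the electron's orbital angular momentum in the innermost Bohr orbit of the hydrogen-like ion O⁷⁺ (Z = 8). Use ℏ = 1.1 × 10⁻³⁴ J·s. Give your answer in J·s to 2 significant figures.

1.1 × 10⁻³⁴ J·s

L_n = nℏ = 1 × 1.1 × 10⁻³⁴ = 1.1 × 10⁻³⁴ J·s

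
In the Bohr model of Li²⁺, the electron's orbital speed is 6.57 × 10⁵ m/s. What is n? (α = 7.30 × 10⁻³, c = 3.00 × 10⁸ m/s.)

10

v_n = Zαc/n ⇒ n = Zαc/v = 3 × 0.00730 × 3.00 × 10⁸ / 6.57 × 10⁵ ≈ 10.00
n = 10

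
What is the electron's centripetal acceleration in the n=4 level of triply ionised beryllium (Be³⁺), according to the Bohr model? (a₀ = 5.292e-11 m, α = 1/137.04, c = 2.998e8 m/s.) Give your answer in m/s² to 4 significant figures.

r = n²a₀/Z = 2.117e-10 m, v = Zαc/n = 2.188e6 m/s
a = v²/r = (2.188e6)² / 2.117e-10 = 2.261e22 m/s²

2.261e22 m/s²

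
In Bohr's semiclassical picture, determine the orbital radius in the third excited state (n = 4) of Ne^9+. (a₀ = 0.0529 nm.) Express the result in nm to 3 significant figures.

0.0846 nm

r_n = n²a₀/Z = 4² × 0.0529 / 10
    = 16 × 0.0529 / 10 = 0.0846 nm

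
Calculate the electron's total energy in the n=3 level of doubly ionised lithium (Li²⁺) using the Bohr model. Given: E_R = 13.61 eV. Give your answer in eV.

E_n = −E_R·Z²/n² = −13.61 × 3²/3² = -13.61 eV

-13.61 eV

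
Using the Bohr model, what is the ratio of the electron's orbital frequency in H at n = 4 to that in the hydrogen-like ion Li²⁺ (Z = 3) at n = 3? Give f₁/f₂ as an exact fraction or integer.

3/64

f ∝ Z^2 · n^-3
f₁/f₂ = (1/3)^2 · (4/3)^-3 = 3/64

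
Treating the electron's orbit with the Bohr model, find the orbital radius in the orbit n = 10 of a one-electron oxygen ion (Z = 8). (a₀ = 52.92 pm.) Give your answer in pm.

661.5 pm

r_n = n²a₀/Z = 10² × 52.92 / 8
    = 100 × 52.92 / 8 = 661.5 pm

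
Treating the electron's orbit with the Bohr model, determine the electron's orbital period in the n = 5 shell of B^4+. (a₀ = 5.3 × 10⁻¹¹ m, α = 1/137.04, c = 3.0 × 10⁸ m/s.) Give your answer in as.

760 as

r = n²a₀/Z = 5²·5.3 × 10⁻¹¹/5 = 2.6 × 10⁻¹⁰ m
v = Zαc/n = 5·0.0073·3.0 × 10⁸/5 = 2.2 × 10⁶ m/s
T = 2πr/v = 7.6 × 10⁻¹⁶ s = 760 as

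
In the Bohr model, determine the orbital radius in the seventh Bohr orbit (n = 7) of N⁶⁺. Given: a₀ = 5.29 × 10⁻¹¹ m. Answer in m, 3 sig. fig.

3.70 × 10⁻¹⁰ m

r_n = n²a₀/Z = 7² × 5.29 × 10⁻¹¹ / 7
    = 49 × 5.29 × 10⁻¹¹ / 7 = 3.70 × 10⁻¹⁰ m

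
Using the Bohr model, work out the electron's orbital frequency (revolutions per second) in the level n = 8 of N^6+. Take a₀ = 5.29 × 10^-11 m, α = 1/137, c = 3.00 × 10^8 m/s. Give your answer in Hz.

r = n²a₀/Z = 4.84 × 10^-10 m, v = Zαc/n = 1.92 × 10^6 m/s
f = v/(2πr) = 6.31 × 10^14 Hz

6.31 × 10^14 Hz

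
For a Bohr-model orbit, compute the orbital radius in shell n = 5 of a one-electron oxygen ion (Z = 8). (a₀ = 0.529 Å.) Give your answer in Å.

1.65 Å

r_n = n²a₀/Z = 5² × 0.529 / 8
    = 25 × 0.529 / 8 = 1.65 Å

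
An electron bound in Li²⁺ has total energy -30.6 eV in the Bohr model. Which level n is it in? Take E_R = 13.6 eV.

E_n = −E_R Z²/n² ⇒ n² = E_R Z²/(−E_n) = 13.6 × 3² / 30.6 ≈ 4.00
n = 2

2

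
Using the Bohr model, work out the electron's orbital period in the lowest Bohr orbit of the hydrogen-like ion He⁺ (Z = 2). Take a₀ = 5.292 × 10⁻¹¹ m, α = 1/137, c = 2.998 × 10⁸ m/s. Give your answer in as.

37.99 as

r = n²a₀/Z = 1²·5.292 × 10⁻¹¹/2 = 2.646 × 10⁻¹¹ m
v = Zαc/n = 2·0.007299·2.998 × 10⁸/1 = 4.377 × 10⁶ m/s
T = 2πr/v = 3.799 × 10⁻¹⁷ s = 37.99 as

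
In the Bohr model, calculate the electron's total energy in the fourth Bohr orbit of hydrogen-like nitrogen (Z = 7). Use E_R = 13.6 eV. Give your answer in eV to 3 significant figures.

E_n = −E_R·Z²/n² = −13.6 × 7²/4² = -41.6 eV

-41.6 eV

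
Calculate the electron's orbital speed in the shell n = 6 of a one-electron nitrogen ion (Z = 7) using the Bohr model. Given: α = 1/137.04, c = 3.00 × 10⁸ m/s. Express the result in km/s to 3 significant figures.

v_n = Zαc/n = 7 × 0.00730 × 3.00 × 10⁸ / 6
    = 2550 km/s

2550 km/s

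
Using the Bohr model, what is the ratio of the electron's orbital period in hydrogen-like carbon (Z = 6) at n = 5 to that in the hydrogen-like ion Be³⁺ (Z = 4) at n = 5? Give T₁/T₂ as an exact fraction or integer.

4/9

T ∝ Z^-2 · n^3
T₁/T₂ = (6/4)^-2 · (5/5)^3 = 4/9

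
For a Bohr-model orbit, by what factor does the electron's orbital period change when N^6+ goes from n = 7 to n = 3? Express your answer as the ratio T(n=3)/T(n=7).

27/343

T ∝ Z^-2 · n^3; with Z fixed, T ∝ n^3.
T(n=3)/T(n=7) = (3/7)^3 = 27/343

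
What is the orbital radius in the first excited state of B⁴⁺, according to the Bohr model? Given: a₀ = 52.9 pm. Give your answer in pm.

r_n = n²a₀/Z = 2² × 52.9 / 5
    = 4 × 52.9 / 5 = 42.3 pm

42.3 pm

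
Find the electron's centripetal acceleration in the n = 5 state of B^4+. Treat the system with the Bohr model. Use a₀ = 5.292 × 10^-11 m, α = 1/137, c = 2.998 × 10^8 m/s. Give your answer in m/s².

r = n²a₀/Z = 2.646 × 10^-10 m, v = Zαc/n = 2.188 × 10^6 m/s
a = v²/r = (2.188 × 10^6)² / 2.646 × 10^-10 = 1.810 × 10^22 m/s²

1.810 × 10^22 m/s²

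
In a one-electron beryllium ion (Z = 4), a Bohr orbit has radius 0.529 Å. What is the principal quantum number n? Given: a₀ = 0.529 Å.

r_n = n²a₀/Z ⇒ n² = rZ/a₀ = 0.529 × 4 / 0.529 ≈ 4.00
n = 2

2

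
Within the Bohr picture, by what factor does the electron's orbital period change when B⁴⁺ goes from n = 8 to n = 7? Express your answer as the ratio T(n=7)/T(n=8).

T ∝ Z^-2 · n^3; with Z fixed, T ∝ n^3.
T(n=7)/T(n=8) = (7/8)^3 = 343/512

343/512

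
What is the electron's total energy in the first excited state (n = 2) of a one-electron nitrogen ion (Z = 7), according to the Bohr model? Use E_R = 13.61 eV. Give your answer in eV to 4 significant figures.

-166.7 eV

E_n = −E_R·Z²/n² = −13.61 × 7²/2² = -166.7 eV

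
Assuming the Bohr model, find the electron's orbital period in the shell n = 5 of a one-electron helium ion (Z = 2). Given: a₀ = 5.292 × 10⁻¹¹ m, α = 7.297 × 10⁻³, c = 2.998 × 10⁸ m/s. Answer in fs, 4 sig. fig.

4.750 fs

r = n²a₀/Z = 5²·5.292 × 10⁻¹¹/2 = 6.615 × 10⁻¹⁰ m
v = Zαc/n = 2·0.007297·2.998 × 10⁸/5 = 8.751 × 10⁵ m/s
T = 2πr/v = 4.750 × 10⁻¹⁵ s = 4.750 fs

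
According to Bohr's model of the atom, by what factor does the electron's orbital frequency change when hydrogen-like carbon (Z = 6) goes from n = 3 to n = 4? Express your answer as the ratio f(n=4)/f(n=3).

27/64

f ∝ Z^2 · n^-3; with Z fixed, f ∝ n^-3.
f(n=4)/f(n=3) = (4/3)^-3 = 27/64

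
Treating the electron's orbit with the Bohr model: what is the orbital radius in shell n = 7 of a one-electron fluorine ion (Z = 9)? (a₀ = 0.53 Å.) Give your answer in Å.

2.9 Å

r_n = n²a₀/Z = 7² × 0.53 / 9
    = 49 × 0.53 / 9 = 2.9 Å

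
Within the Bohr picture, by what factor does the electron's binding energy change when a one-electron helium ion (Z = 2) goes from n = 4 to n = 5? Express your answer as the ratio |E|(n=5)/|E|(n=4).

|E| ∝ Z^2 · n^-2; with Z fixed, |E| ∝ n^-2.
|E|(n=5)/|E|(n=4) = (5/4)^-2 = 16/25

16/25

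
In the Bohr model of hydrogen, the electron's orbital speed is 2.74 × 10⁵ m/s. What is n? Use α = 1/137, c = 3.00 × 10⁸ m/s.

v_n = Zαc/n ⇒ n = Zαc/v = 1 × 0.00730 × 3.00 × 10⁸ / 2.74 × 10⁵ ≈ 7.99
n = 8

8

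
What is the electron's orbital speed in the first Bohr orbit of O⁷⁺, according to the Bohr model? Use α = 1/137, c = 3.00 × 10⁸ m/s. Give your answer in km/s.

v_n = Zαc/n = 8 × 0.00730 × 3.00 × 10⁸ / 1
    = 1.75 × 10⁴ km/s

1.75 × 10⁴ km/s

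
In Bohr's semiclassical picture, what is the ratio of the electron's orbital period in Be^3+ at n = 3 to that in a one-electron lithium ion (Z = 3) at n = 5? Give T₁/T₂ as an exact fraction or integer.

243/2000

T ∝ Z^-2 · n^3
T₁/T₂ = (4/3)^-2 · (3/5)^3 = 243/2000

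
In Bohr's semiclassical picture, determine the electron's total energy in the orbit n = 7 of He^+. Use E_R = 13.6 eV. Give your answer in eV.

-1.11 eV

E_n = −E_R·Z²/n² = −13.6 × 2²/7² = -1.11 eV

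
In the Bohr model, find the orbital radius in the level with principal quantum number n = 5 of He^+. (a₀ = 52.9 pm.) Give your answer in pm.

r_n = n²a₀/Z = 5² × 52.9 / 2
    = 25 × 52.9 / 2 = 661 pm

661 pm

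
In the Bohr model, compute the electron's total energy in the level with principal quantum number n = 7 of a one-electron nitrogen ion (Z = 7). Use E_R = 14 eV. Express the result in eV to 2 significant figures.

E_n = −E_R·Z²/n² = −14 × 7²/7² = -14 eV

-14 eV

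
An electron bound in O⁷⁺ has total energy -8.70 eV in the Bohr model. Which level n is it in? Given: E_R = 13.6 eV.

E_n = −E_R Z²/n² ⇒ n² = E_R Z²/(−E_n) = 13.6 × 8² / 8.70 ≈ 100.05
n = 10

10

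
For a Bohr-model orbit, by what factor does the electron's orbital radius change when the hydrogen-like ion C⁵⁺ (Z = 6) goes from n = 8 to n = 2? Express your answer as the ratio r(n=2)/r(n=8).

1/16

r ∝ Z^-1 · n^2; with Z fixed, r ∝ n^2.
r(n=2)/r(n=8) = (2/8)^2 = 1/16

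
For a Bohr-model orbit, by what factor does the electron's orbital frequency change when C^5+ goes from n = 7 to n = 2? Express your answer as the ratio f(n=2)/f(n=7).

343/8

f ∝ Z^2 · n^-3; with Z fixed, f ∝ n^-3.
f(n=2)/f(n=7) = (2/7)^-3 = 343/8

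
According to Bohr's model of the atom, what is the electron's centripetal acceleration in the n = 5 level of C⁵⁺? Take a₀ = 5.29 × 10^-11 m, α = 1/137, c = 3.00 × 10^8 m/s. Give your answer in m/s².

r = n²a₀/Z = 2.20 × 10^-10 m, v = Zαc/n = 2.63 × 10^6 m/s
a = v²/r = (2.63 × 10^6)² / 2.20 × 10^-10 = 3.13 × 10^22 m/s²

3.13 × 10^22 m/s²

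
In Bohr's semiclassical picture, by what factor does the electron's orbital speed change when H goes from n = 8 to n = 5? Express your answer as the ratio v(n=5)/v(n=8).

8/5

v ∝ Z^1 · n^-1; with Z fixed, v ∝ n^-1.
v(n=5)/v(n=8) = (5/8)^-1 = 8/5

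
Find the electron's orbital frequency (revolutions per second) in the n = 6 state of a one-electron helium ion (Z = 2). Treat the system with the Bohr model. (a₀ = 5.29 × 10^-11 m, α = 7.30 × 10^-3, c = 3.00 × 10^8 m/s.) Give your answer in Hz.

r = n²a₀/Z = 9.52 × 10^-10 m, v = Zαc/n = 7.30 × 10^5 m/s
f = v/(2πr) = 1.22 × 10^14 Hz

1.22 × 10^14 Hz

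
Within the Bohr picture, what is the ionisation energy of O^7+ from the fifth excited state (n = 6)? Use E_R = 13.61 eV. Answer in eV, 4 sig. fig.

E_n = −E_R·Z²/n² = −13.61 × 8²/6² eV = -24.20 eV
Ionisation energy = −E_n = 24.20 eV

24.20 eV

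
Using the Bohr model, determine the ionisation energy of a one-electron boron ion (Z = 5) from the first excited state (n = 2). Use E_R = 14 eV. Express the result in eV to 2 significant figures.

E_n = −E_R·Z²/n² = −14 × 5²/2² eV = -88 eV
Ionisation energy = −E_n = 88 eV

88 eV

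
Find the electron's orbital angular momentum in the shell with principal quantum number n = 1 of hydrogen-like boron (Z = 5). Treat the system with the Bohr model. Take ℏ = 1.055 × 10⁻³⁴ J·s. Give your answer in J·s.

L_n = nℏ = 1 × 1.055 × 10⁻³⁴ = 1.055 × 10⁻³⁴ J·s

1.055 × 10⁻³⁴ J·s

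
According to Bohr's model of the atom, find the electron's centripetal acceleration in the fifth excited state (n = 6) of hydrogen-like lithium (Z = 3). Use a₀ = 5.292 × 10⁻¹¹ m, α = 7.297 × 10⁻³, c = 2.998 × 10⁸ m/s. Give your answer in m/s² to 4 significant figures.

r = n²a₀/Z = 6.350 × 10⁻¹⁰ m, v = Zαc/n = 1.094 × 10⁶ m/s
a = v²/r = (1.094 × 10⁶)² / 6.350 × 10⁻¹⁰ = 1.884 × 10²¹ m/s²

1.884 × 10²¹ m/s²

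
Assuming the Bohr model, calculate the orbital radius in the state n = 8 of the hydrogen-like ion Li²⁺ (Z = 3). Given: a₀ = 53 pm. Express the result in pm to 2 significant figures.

r_n = n²a₀/Z = 8² × 53 / 3
    = 64 × 53 / 3 = 1100 pm

1100 pm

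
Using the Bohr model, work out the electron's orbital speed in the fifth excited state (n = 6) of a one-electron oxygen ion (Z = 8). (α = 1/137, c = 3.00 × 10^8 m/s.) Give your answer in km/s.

v_n = Zαc/n = 8 × 0.00730 × 3.00 × 10^8 / 6
    = 2920 km/s

2920 km/s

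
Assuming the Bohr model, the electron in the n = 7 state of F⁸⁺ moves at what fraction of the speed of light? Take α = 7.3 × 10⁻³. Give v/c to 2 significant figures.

0.0094

v_n = Zαc/n, so v/c = Zα/n = 9 × 0.0073 / 7 = 0.0094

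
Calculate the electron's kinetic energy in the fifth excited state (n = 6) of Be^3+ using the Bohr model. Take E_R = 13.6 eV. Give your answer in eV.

6.04 eV

For a Coulomb orbit the virial theorem gives K = −E_n.
E_n = −E_R·Z²/n², so K = E_R·Z²/n² = 13.6 × 4²/6² = 6.04 eV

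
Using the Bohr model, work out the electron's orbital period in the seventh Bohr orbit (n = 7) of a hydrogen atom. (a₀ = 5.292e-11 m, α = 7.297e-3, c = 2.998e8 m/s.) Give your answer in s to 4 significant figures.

5.213e-14 s

r = n²a₀/Z = 7²·5.292e-11/1 = 2.593e-9 m
v = Zαc/n = 1·0.007297·2.998e8/7 = 3.125e5 m/s
T = 2πr/v = 5.213e-14 s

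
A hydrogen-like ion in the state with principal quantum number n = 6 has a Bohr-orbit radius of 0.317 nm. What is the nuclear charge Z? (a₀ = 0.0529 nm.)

r_n = n²a₀/Z ⇒ Z = n²a₀/r = 6² × 0.0529 / 0.317 ≈ 6.01
Z = 6

6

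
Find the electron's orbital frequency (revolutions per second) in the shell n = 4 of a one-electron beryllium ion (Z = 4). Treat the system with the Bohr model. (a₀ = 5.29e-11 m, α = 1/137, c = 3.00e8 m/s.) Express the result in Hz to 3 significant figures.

1.65e15 Hz

r = n²a₀/Z = 2.12e-10 m, v = Zαc/n = 2.19e6 m/s
f = v/(2πr) = 1.65e15 Hz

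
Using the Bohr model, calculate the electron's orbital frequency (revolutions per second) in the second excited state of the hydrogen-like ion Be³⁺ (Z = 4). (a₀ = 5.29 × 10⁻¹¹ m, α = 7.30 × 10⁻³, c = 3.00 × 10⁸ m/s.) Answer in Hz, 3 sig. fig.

3.90 × 10¹⁵ Hz

r = n²a₀/Z = 1.19 × 10⁻¹⁰ m, v = Zαc/n = 2.92 × 10⁶ m/s
f = v/(2πr) = 3.90 × 10¹⁵ Hz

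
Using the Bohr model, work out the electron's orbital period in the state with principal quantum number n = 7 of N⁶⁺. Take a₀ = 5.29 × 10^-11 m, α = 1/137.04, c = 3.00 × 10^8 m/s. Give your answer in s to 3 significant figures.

r = n²a₀/Z = 7²·5.29 × 10^-11/7 = 3.70 × 10^-10 m
v = Zαc/n = 7·0.00730·3.00 × 10^8/7 = 2.19 × 10^6 m/s
T = 2πr/v = 1.06 × 10^-15 s

1.06 × 10^-15 s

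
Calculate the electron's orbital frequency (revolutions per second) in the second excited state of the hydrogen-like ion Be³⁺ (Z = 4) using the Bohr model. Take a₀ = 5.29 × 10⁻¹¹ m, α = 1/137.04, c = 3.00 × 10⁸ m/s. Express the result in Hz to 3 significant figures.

3.90 × 10¹⁵ Hz

r = n²a₀/Z = 1.19 × 10⁻¹⁰ m, v = Zαc/n = 2.92 × 10⁶ m/s
f = v/(2πr) = 3.90 × 10¹⁵ Hz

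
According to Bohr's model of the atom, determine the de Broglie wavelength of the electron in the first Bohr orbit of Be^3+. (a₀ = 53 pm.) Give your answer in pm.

83 pm

The Bohr quantisation condition is nλ = 2πr_n.
r_n = n²a₀/Z = 13 pm
λ = 2πr_n/n = 2π·13/1 = 83 pm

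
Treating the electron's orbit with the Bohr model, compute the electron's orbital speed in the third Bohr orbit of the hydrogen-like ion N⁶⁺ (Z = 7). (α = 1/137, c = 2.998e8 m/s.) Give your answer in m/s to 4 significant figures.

v_n = Zαc/n = 7 × 0.007299 × 2.998e8 / 3
    = 5.106e6 m/s

5.106e6 m/s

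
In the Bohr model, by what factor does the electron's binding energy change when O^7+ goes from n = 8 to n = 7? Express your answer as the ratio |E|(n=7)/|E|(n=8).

|E| ∝ Z^2 · n^-2; with Z fixed, |E| ∝ n^-2.
|E|(n=7)/|E|(n=8) = (7/8)^-2 = 64/49

64/49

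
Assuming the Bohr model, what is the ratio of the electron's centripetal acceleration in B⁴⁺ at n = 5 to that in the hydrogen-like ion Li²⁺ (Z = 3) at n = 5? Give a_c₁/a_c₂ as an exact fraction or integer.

125/27

a_c ∝ Z^3 · n^-4
a_c₁/a_c₂ = (5/3)^3 · (5/5)^-4 = 125/27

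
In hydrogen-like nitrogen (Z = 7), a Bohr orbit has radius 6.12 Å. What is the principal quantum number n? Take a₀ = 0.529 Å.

r_n = n²a₀/Z ⇒ n² = rZ/a₀ = 6.12 × 7 / 0.529 ≈ 80.98
n = 9

9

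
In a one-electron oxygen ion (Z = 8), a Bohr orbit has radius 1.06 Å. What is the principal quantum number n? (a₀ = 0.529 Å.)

4

r_n = n²a₀/Z ⇒ n² = rZ/a₀ = 1.06 × 8 / 0.529 ≈ 16.03
n = 4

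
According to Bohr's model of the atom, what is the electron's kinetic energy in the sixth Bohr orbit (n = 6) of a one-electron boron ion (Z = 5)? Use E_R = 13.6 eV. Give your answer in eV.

For a Coulomb orbit the virial theorem gives K = −E_n.
E_n = −E_R·Z²/n², so K = E_R·Z²/n² = 13.6 × 5²/6² = 9.44 eV

9.44 eV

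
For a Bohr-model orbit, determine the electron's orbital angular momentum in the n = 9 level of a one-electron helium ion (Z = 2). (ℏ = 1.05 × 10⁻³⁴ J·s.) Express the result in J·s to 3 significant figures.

L_n = nℏ = 9 × 1.05 × 10⁻³⁴ = 9.45 × 10⁻³⁴ J·s

9.45 × 10⁻³⁴ J·s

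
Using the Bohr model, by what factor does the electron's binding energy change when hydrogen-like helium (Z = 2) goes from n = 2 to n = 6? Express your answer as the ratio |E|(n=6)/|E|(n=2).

1/9

|E| ∝ Z^2 · n^-2; with Z fixed, |E| ∝ n^-2.
|E|(n=6)/|E|(n=2) = (6/2)^-2 = 1/9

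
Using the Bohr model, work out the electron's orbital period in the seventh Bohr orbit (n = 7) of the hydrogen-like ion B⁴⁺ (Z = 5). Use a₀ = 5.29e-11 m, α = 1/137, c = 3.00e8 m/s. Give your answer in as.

r = n²a₀/Z = 7²·5.29e-11/5 = 5.18e-10 m
v = Zαc/n = 5·0.00730·3.00e8/7 = 1.56e6 m/s
T = 2πr/v = 2.08e-15 s = 2080 as

2080 as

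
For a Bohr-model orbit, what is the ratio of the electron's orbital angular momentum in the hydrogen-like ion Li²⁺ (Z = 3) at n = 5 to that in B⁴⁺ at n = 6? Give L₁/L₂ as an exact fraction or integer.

5/6

L = nℏ is independent of Z.
L₁/L₂ = n₁/n₂ = 5/6 = 5/6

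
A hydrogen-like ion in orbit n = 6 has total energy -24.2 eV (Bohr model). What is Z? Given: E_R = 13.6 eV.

E_n = −E_R Z²/n² ⇒ Z² = −E_n n²/E_R = 24.2 × 6² / 13.6 ≈ 64.06
Z = 8

8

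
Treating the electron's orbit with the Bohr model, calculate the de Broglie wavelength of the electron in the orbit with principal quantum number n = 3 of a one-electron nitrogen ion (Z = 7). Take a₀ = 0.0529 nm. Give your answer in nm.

The Bohr quantisation condition is nλ = 2πr_n.
r_n = n²a₀/Z = 0.0680 nm
λ = 2πr_n/n = 2π·0.0680/3 = 0.142 nm

0.142 nm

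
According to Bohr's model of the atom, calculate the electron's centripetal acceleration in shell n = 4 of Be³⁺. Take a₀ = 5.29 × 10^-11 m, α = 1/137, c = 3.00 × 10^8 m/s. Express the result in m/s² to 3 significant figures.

r = n²a₀/Z = 2.12 × 10^-10 m, v = Zαc/n = 2.19 × 10^6 m/s
a = v²/r = (2.19 × 10^6)² / 2.12 × 10^-10 = 2.27 × 10^22 m/s²

2.27 × 10^22 m/s²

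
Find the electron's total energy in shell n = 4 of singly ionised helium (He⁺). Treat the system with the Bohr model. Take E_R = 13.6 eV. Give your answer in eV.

E_n = −E_R·Z²/n² = −13.6 × 2²/4² = -3.40 eV

-3.40 eV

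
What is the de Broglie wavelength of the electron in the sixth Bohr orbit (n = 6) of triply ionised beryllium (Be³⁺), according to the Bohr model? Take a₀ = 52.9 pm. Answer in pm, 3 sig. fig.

The Bohr quantisation condition is nλ = 2πr_n.
r_n = n²a₀/Z = 476 pm
λ = 2πr_n/n = 2π·476/6 = 499 pm

499 pm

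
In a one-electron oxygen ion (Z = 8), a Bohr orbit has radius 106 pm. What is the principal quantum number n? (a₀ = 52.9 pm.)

r_n = n²a₀/Z ⇒ n² = rZ/a₀ = 106 × 8 / 52.9 ≈ 16.03
n = 4

4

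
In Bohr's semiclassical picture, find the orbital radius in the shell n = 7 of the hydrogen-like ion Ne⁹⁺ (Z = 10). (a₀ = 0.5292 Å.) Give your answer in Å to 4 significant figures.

2.593 Å

r_n = n²a₀/Z = 7² × 0.5292 / 10
    = 49 × 0.5292 / 10 = 2.593 Å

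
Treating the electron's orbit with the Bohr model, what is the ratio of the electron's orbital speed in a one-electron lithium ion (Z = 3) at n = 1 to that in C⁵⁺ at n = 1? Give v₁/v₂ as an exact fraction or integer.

1/2

v ∝ Z^1 · n^-1
v₁/v₂ = (3/6)^1 · (1/1)^-1 = 1/2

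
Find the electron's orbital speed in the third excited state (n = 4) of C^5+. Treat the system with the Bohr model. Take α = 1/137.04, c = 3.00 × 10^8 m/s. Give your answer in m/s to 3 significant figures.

3.28 × 10^6 m/s

v_n = Zαc/n = 6 × 0.00730 × 3.00 × 10^8 / 4
    = 3.28 × 10^6 m/s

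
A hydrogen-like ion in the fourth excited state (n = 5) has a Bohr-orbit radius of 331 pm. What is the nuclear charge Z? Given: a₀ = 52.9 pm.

r_n = n²a₀/Z ⇒ Z = n²a₀/r = 5² × 52.9 / 331 ≈ 4.00
Z = 4

4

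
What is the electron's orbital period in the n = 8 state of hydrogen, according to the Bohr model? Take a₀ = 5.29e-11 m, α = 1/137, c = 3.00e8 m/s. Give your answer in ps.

r = n²a₀/Z = 8²·5.29e-11/1 = 3.39e-9 m
v = Zαc/n = 1·0.00730·3.00e8/8 = 2.74e5 m/s
T = 2πr/v = 7.77e-14 s = 0.0777 ps

0.0777 ps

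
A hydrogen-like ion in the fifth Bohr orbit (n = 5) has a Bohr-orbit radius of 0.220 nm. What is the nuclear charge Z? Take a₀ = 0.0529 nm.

r_n = n²a₀/Z ⇒ Z = n²a₀/r = 5² × 0.0529 / 0.220 ≈ 6.01
Z = 6

6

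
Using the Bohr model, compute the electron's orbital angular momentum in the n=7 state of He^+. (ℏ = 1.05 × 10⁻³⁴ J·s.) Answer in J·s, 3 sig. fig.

7.35 × 10⁻³⁴ J·s

L_n = nℏ = 7 × 1.05 × 10⁻³⁴ = 7.35 × 10⁻³⁴ J·s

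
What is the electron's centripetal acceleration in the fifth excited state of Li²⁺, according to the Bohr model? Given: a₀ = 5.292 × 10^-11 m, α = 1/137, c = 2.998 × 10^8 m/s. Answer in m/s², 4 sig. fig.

r = n²a₀/Z = 6.350 × 10^-10 m, v = Zαc/n = 1.094 × 10^6 m/s
a = v²/r = (1.094 × 10^6)² / 6.350 × 10^-10 = 1.885 × 10^21 m/s²

1.885 × 10^21 m/s²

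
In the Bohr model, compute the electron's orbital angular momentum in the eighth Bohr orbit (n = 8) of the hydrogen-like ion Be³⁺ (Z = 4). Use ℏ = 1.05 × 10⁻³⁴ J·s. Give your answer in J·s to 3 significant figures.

8.40 × 10⁻³⁴ J·s

L_n = nℏ = 8 × 1.05 × 10⁻³⁴ = 8.40 × 10⁻³⁴ J·s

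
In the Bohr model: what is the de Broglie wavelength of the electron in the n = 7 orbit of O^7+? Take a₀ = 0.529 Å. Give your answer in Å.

The Bohr quantisation condition is nλ = 2πr_n.
r_n = n²a₀/Z = 3.24 Å
λ = 2πr_n/n = 2π·3.24/7 = 2.91 Å

2.91 Å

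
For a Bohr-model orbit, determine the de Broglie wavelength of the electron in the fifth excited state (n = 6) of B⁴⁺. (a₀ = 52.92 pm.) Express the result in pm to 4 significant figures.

399.0 pm

The Bohr quantisation condition is nλ = 2πr_n.
r_n = n²a₀/Z = 381.0 pm
λ = 2πr_n/n = 2π·381.0/6 = 399.0 pm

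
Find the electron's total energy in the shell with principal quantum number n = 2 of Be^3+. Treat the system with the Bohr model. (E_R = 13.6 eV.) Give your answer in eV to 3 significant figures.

E_n = −E_R·Z²/n² = −13.6 × 4²/2² = -54.4 eV

-54.4 eV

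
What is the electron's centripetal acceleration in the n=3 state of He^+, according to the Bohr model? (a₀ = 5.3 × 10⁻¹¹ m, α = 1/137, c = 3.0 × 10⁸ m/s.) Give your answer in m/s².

8.9 × 10²¹ m/s²

r = n²a₀/Z = 2.4 × 10⁻¹⁰ m, v = Zαc/n = 1.5 × 10⁶ m/s
a = v²/r = (1.5 × 10⁶)² / 2.4 × 10⁻¹⁰ = 8.9 × 10²¹ m/s²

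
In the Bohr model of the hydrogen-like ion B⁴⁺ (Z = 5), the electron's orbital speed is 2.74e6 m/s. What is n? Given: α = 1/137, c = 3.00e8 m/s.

v_n = Zαc/n ⇒ n = Zαc/v = 5 × 0.00730 × 3.00e8 / 2.74e6 ≈ 4.00
n = 4

4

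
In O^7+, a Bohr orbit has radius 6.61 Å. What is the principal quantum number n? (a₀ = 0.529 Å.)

10

r_n = n²a₀/Z ⇒ n² = rZ/a₀ = 6.61 × 8 / 0.529 ≈ 99.96
n = 10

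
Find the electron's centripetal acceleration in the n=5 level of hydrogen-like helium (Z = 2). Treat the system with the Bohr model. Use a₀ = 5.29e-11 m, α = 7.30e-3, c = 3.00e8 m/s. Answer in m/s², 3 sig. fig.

1.16e21 m/s²

r = n²a₀/Z = 6.61e-10 m, v = Zαc/n = 8.76e5 m/s
a = v²/r = (8.76e5)² / 6.61e-10 = 1.16e21 m/s²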